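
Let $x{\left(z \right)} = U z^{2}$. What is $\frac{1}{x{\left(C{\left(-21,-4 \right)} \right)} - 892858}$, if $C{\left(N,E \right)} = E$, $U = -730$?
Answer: $- \frac{1}{904538} \approx -1.1055 \cdot 10^{-6}$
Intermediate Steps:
$x{\left(z \right)} = - 730 z^{2}$
$\frac{1}{x{\left(C{\left(-21,-4 \right)} \right)} - 892858} = \frac{1}{- 730 \left(-4\right)^{2} - 892858} = \frac{1}{\left(-730\right) 16 - 892858} = \frac{1}{-11680 - 892858} = \frac{1}{-904538} = - \frac{1}{904538}$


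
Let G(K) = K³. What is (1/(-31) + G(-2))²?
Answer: 62001/961 ≈ 64.517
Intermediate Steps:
(1/(-31) + G(-2))² = (1/(-31) + (-2)³)² = (-1/31 - 8)² = (-249/31)² = 62001/961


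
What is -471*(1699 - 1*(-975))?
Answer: -1259454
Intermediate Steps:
-471*(1699 - 1*(-975)) = -471*(1699 + 975) = -471*2674 = -1259454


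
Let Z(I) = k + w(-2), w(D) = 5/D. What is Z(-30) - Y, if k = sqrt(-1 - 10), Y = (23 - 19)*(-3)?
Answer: 19/2 + I*sqrt(11) ≈ 9.5 + 3.3166*I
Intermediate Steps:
Y = -12 (Y = 4*(-3) = -12)
k = I*sqrt(11) (k = sqrt(-11) = I*sqrt(11) ≈ 3.3166*I)
Z(I) = -5/2 + I*sqrt(11) (Z(I) = I*sqrt(11) + 5/(-2) = I*sqrt(11) + 5*(-1/2) = I*sqrt(11) - 5/2 = -5/2 + I*sqrt(11))
Z(-30) - Y = (-5/2 + I*sqrt(11)) - 1*(-12) = (-5/2 + I*sqrt(11)) + 12 = 19/2 + I*sqrt(11)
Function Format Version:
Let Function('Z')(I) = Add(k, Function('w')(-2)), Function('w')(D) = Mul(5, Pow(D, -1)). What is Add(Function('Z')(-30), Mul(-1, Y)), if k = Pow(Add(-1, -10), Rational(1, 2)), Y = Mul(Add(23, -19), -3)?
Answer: Add(Rational(19, 2), Mul(I, Pow(11, Rational(1, 2)))) ≈ Add(9.5000, Mul(3.3166, I))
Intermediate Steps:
Y = -12 (Y = Mul(4, -3) = -12)
k = Mul(I, Pow(11, Rational(1, 2))) (k = Pow(-11, Rational(1, 2)) = Mul(I, Pow(11, Rational(1, 2))) ≈ Mul(3.3166, I))
Function('Z')(I) = Add(Rational(-5, 2), Mul(I, Pow(11, Rational(1, 2)))) (Function('Z')(I) = Add(Mul(I, Pow(11, Rational(1, 2))), Mul(5, Pow(-2, -1))) = Add(Mul(I, Pow(11, Rational(1, 2))), Mul(5, Rational(-1, 2))) = Add(Mul(I, Pow(11, Rational(1, 2))), Rational(-5, 2)) = Add(Rational(-5, 2), Mul(I, Pow(11, Rational(1, 2)))))
Add(Function('Z')(-30), Mul(-1, Y)) = Add(Add(Rational(-5, 2), Mul(I, Pow(11, Rational(1, 2)))), Mul(-1, -12)) = Add(Add(Rational(-5, 2), Mul(I, Pow(11, Rational(1, 2)))), 12) = Add(Rational(19, 2), Mul(I, Pow(11, Rational(1, 2))))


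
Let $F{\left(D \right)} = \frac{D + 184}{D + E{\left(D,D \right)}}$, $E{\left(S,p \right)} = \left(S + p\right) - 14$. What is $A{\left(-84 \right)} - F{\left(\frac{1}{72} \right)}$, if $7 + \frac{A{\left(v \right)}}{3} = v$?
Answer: $- \frac{261116}{1005} \approx -259.82$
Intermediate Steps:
$A{\left(v \right)} = -21 + 3 v$
$E{\left(S,p \right)} = -14 + S + p$
$F{\left(D \right)} = \frac{184 + D}{-14 + 3 D}$ ($F{\left(D \right)} = \frac{D + 184}{D + \left(-14 + D + D\right)} = \frac{184 + D}{D + \left(-14 + 2 D\right)} = \frac{184 + D}{-14 + 3 D}$)
$A{\left(-84 \right)} - F{\left(\frac{1}{72} \right)} = \left(-21 + 3 \left(-84\right)\right) - \frac{184 + \frac{1}{72}}{-14 + \frac{3}{72}} = \left(-21 - 252\right) - \frac{184 + \frac{1}{72}}{-14 + 3 \cdot \frac{1}{72}} = -273 - \frac{1}{-14 + \frac{1}{24}} \cdot \frac{13249}{72} = -273 - \frac{1}{- \frac{335}{24}} \cdot \frac{13249}{72} = -273 - \left(- \frac{24}{335}\right) \frac{13249}{72} = -273 - - \frac{13249}{1005} = -273 + \frac{13249}{1005} = - \frac{261116}{1005}$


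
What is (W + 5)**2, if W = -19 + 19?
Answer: 25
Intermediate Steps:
W = 0
(W + 5)**2 = (0 + 5)**2 = 5**2 = 25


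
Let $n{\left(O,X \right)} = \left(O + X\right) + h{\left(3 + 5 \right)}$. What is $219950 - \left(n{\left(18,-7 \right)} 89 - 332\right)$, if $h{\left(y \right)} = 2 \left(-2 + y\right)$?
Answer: $218235$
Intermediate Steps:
$h{\left(y \right)} = -4 + 2 y$
$n{\left(O,X \right)} = 12 + O + X$ ($n{\left(O,X \right)} = \left(O + X\right) - \left(4 - 2 \left(3 + 5\right)\right) = \left(O + X\right) + \left(-4 + 2 \cdot 8\right) = \left(O + X\right) + \left(-4 + 16\right) = \left(O + X\right) + 12 = 12 + O + X$)
$219950 - \left(n{\left(18,-7 \right)} 89 - 332\right) = 219950 - \left(\left(12 + 18 - 7\right) 89 - 332\right) = 219950 - \left(23 \cdot 89 - 332\right) = 219950 - \left(2047 - 332\right) = 219950 - 1715 = 218235$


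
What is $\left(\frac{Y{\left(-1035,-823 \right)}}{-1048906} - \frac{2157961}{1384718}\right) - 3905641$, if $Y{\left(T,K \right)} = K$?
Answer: $- \frac{1418176910760805345}{363109754627} \approx -3.9056 \cdot 10^{6}$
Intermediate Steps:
$\left(\frac{Y{\left(-1035,-823 \right)}}{-1048906} - \frac{2157961}{1384718}\right) - 3905641 = \left(- \frac{823}{-1048906} - \frac{2157961}{1384718}\right) - 3905641 = \left(\left(-823\right) \left(- \frac{1}{1048906}\right) - \frac{2157961}{1384718}\right) - 3905641 = \left(\frac{823}{1048906} - \frac{2157961}{1384718}\right) - 3905641 = - \frac{565589654438}{363109754627} - 3905641 = - \frac{1418176910760805345}{363109754627}$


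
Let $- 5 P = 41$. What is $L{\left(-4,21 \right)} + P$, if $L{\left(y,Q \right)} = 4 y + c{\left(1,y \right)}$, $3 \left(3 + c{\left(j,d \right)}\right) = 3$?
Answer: $- \frac{131}{5} \approx -26.2$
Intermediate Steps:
$P = - \frac{41}{5}$ ($P = \left(- \frac{1}{5}\right) 41 = - \frac{41}{5} \approx -8.2$)
$c{\left(j,d \right)} = -2$ ($c{\left(j,d \right)} = -3 + \frac{1}{3} \cdot 3 = -3 + 1 = -2$)
$L{\left(y,Q \right)} = -2 + 4 y$ ($L{\left(y,Q \right)} = 4 y - 2 = -2 + 4 y$)
$L{\left(-4,21 \right)} + P = \left(-2 + 4 \left(-4\right)\right) - \frac{41}{5} = \left(-2 - 16\right) - \frac{41}{5} = -18 - \frac{41}{5} = - \frac{131}{5}$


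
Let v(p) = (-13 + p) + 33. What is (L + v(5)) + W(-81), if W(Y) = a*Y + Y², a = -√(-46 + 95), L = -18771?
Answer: -11618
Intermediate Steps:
v(p) = 20 + p
a = -7 (a = -√49 = -1*7 = -7)
W(Y) = Y² - 7*Y (W(Y) = -7*Y + Y² = Y² - 7*Y)
(L + v(5)) + W(-81) = (-18771 + (20 + 5)) - 81*(-7 - 81) = (-18771 + 25) - 81*(-88) = -18746 + 7128 = -11618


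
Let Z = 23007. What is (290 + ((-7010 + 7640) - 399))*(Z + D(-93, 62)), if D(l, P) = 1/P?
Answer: 743172635/62 ≈ 1.1987e+7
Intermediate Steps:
(290 + ((-7010 + 7640) - 399))*(Z + D(-93, 62)) = (290 + ((-7010 + 7640) - 399))*(23007 + 1/62) = (290 + (630 - 399))*(23007 + 1/62) = (290 + 231)*(1426435/62) = 521*(1426435/62) = 743172635/62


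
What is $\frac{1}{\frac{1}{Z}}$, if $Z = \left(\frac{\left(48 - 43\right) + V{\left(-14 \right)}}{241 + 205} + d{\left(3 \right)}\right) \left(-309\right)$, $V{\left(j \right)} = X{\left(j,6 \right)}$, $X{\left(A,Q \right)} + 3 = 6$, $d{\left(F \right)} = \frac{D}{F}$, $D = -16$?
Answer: $\frac{366268}{223} \approx 1642.5$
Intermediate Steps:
$d{\left(F \right)} = - \frac{16}{F}$
$X{\left(A,Q \right)} = 3$ ($X{\left(A,Q \right)} = -3 + 6 = 3$)
$V{\left(j \right)} = 3$
$Z = \frac{366268}{223}$ ($Z = \left(\frac{\left(48 - 43\right) + 3}{241 + 205} - \frac{16}{3}\right) \left(-309\right) = \left(\frac{\left(48 - 43\right) + 3}{446} - \frac{16}{3}\right) \left(-309\right) = \left(\left(5 + 3\right) \frac{1}{446} - \frac{16}{3}\right) \left(-309\right) = \left(8 \cdot \frac{1}{446} - \frac{16}{3}\right) \left(-309\right) = \left(\frac{4}{223} - \frac{16}{3}\right) \left(-309\right) = \left(- \frac{3556}{669}\right) \left(-309\right) = \frac{366268}{223} \approx 1642.5$)
$\frac{1}{\frac{1}{Z}} = \frac{1}{\frac{1}{\frac{366268}{223}}} = \frac{1}{\frac{223}{366268}} = \frac{366268}{223}$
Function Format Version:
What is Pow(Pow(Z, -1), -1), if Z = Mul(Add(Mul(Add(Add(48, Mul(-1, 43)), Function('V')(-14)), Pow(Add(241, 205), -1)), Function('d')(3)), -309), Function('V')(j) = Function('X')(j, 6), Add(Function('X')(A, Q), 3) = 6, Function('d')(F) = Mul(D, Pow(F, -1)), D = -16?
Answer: Rational(366268, 223) ≈ 1642.5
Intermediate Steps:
Function('d')(F) = Mul(-16, Pow(F, -1))
Function('X')(A, Q) = 3 (Function('X')(A, Q) = Add(-3, 6) = 3)
Function('V')(j) = 3
Z = Rational(366268, 223) (Z = Mul(Add(Mul(Add(Add(48, Mul(-1, 43)), 3), Pow(Add(241, 205), -1)), Mul(-16, Pow(3, -1))), -309) = Mul(Add(Mul(Add(Add(48, -43), 3), Pow(446, -1)), Mul(-16, Rational(1, 3))), -309) = Mul(Add(Mul(Add(5, 3), Rational(1, 446)), Rational(-16, 3)), -309) = Mul(Add(Mul(8, Rational(1, 446)), Rational(-16, 3)), -309) = Mul(Add(Rational(4, 223), Rational(-16, 3)), -309) = Mul(Rational(-3556, 669), -309) = Rational(366268, 223) ≈ 1642.5)
Pow(Pow(Z, -1), -1) = Pow(Pow(Rational(366268, 223), -1), -1) = Pow(Rational(223, 366268), -1) = Rational(366268, 223)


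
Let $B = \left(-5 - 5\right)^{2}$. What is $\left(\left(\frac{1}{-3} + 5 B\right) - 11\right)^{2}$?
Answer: $\frac{2149156}{9} \approx 2.388 \cdot 10^{5}$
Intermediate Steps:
$B = 100$ ($B = \left(-10\right)^{2} = 100$)
$\left(\left(\frac{1}{-3} + 5 B\right) - 11\right)^{2} = \left(\left(\frac{1}{-3} + 5 \cdot 100\right) - 11\right)^{2} = \left(\left(- \frac{1}{3} + 500\right) - 11\right)^{2} = \left(\frac{1499}{3} - 11\right)^{2} = \left(\frac{1466}{3}\right)^{2} = \frac{2149156}{9}$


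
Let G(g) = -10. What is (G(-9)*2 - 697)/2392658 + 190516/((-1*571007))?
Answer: -456249043547/1366224466606 ≈ -0.33395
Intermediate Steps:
(G(-9)*2 - 697)/2392658 + 190516/((-1*571007)) = (-10*2 - 697)/2392658 + 190516/((-1*571007)) = (-20 - 697)*(1/2392658) + 190516/(-571007) = -717*1/2392658 + 190516*(-1/571007) = -717/2392658 - 190516/571007 = -456249043547/1366224466606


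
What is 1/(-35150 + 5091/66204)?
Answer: -22068/775688503 ≈ -2.8450e-5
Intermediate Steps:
1/(-35150 + 5091/66204) = 1/(-35150 + 5091*(1/66204)) = 1/(-35150 + 1697/22068) = 1/(-775688503/22068) = -22068/775688503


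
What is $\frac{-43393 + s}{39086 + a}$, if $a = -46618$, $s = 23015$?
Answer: $\frac{10189}{3766} \approx 2.7055$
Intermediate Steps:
$\frac{-43393 + s}{39086 + a} = \frac{-43393 + 23015}{39086 - 46618} = - \frac{20378}{-7532} = \left(-20378\right) \left(- \frac{1}{7532}\right) = \frac{10189}{3766}$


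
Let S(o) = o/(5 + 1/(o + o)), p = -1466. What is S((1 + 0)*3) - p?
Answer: 45464/31 ≈ 1466.6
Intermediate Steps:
S(o) = o/(5 + 1/(2*o))
S((1 + 0)*3) - p = 2*((1 + 0)*3)**2/(1 + 10*((1 + 0)*3)) - 1*(-1466) = 2*(1*3)**2/(1 + 10*(1*3)) + 1466 = 2*3**2/(1 + 10*3) + 1466 = 2*9/(1 + 30) + 1466 = 2*9/31 + 1466 = 2*9*(1/31) + 1466 = 18/31 + 1466 = 45464/31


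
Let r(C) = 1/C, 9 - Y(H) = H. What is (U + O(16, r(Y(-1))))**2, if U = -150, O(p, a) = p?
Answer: 17956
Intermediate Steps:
Y(H) = 9 - H
(U + O(16, r(Y(-1))))**2 = (-150 + 16)**2 = (-134)**2 = 17956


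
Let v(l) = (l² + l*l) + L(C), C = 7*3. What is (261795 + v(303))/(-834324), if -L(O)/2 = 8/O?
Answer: -9353657/17520804 ≈ -0.53386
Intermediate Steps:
C = 21
L(O) = -16/O
v(l) = -16/21 + 2*l² (v(l) = (l² + l*l) - 16/21 = (l² + l²) - 16*1/21 = 2*l² - 16/21 = -16/21 + 2*l²)
(261795 + v(303))/(-834324) = (261795 + (-16/21 + 2*303²))/(-834324) = (261795 + (-16/21 + 2*91809))*(-1/834324) = (261795 + (-16/21 + 183618))*(-1/834324) = (261795 + 3855962/21)*(-1/834324) = (9353657/21)*(-1/834324) = -9353657/17520804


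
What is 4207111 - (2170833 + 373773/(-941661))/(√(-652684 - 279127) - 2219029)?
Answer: 1625636521588254103405271/386402009259753081 + 170349033320*I*√931811/386402009259753081 ≈ 4.2071e+6 + 0.00042556*I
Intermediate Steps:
4207111 - (2170833 + 373773/(-941661))/(√(-652684 - 279127) - 2219029) = 4207111 - (2170833 + 373773*(-1/941661))/(√(-931811) - 2219029) = 4207111 - (2170833 - 124591/313887)/(I*√931811 - 2219029) = 4207111 - 681396133280/(313887*(-2219029 + I*√931811))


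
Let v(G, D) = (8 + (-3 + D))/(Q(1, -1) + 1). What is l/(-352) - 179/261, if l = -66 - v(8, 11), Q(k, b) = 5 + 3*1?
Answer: -7553/15312 ≈ -0.49327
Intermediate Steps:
Q(k, b) = 8 (Q(k, b) = 5 + 3 = 8)
v(G, D) = 5/9 + D/9 (v(G, D) = (8 + (-3 + D))/(8 + 1) = (5 + D)/9 = (5 + D)*(⅑) = 5/9 + D/9)
l = -610/9 (l = -66 - (5/9 + (⅑)*11) = -66 - (5/9 + 11/9) = -66 - 1*16/9 = -66 - 16/9 = -610/9 ≈ -67.778)
l/(-352) - 179/261 = -610/9/(-352) - 179/261 = -610/9*(-1/352) - 179*1/261 = 305/1584 - 179/261 = -7553/15312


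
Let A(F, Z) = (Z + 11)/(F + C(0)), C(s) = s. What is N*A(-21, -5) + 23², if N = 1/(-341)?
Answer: 1262725/2387 ≈ 529.00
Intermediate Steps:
A(F, Z) = (11 + Z)/F (A(F, Z) = (Z + 11)/(F + 0) = (11 + Z)/F)
N = -1/341 ≈ -0.0029326
N*A(-21, -5) + 23² = -(11 - 5)/(341*(-21)) + 23² = -(-1)*6/7161 + 529 = -1/341*(-2/7) + 529 = 2/2387 + 529 = 1262725/2387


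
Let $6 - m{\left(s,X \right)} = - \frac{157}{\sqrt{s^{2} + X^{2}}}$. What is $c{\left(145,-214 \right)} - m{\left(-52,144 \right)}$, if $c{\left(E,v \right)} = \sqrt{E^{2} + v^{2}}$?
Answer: $-6 + \sqrt{66821} - \frac{157 \sqrt{1465}}{5860} \approx 251.47$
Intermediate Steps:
$m{\left(s,X \right)} = 6 + \frac{157}{\sqrt{X^{2} + s^{2}}}$ ($m{\left(s,X \right)} = 6 - - \frac{157}{\sqrt{s^{2} + X^{2}}} = 6 - - \frac{157}{\sqrt{X^{2} + s^{2}}} = 6 + \frac{157}{\sqrt{X^{2} + s^{2}}}$)
$c{\left(145,-214 \right)} - m{\left(-52,144 \right)} = \sqrt{145^{2} + \left(-214\right)^{2}} - \left(6 + \frac{157}{\sqrt{144^{2} + \left(-52\right)^{2}}}\right) = \sqrt{21025 + 45796} - \left(6 + \frac{157}{\sqrt{20736 + 2704}}\right) = \sqrt{66821} - \left(6 + \frac{157}{4 \sqrt{1465}}\right) = \sqrt{66821} - \left(6 + 157 \frac{\sqrt{1465}}{5860}\right) = \sqrt{66821} - \left(6 + \frac{157 \sqrt{1465}}{5860}\right) = -6 + \sqrt{66821} - \frac{157 \sqrt{1465}}{5860}$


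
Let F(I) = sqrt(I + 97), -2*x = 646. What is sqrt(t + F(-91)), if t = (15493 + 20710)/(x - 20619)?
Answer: sqrt(-758163226 + 438567364*sqrt(6))/20942 ≈ 0.84898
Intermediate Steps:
x = -323 (x = -1/2*646 = -323)
F(I) = sqrt(97 + I)
t = -36203/20942 (t = (15493 + 20710)/(-323 - 20619) = 36203/(-20942) = 36203*(-1/20942) = -36203/20942 ≈ -1.7287)
sqrt(t + F(-91)) = sqrt(-36203/20942 + sqrt(97 - 91)) = sqrt(-36203/20942 + sqrt(6))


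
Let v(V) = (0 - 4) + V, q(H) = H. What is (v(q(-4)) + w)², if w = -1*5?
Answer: 169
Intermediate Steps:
w = -5
v(V) = -4 + V
(v(q(-4)) + w)² = ((-4 - 4) - 5)² = (-8 - 5)² = (-13)² = 169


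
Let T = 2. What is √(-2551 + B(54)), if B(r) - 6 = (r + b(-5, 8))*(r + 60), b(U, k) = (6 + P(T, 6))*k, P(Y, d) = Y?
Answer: √10907 ≈ 104.44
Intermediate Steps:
b(U, k) = 8*k (b(U, k) = (6 + 2)*k = 8*k)
B(r) = 6 + (60 + r)*(64 + r) (B(r) = 6 + (r + 8*8)*(r + 60) = 6 + (r + 64)*(60 + r) = 6 + (64 + r)*(60 + r) = 6 + (60 + r)*(64 + r))
√(-2551 + B(54)) = √(-2551 + (3846 + 54² + 124*54)) = √(-2551 + (3846 + 2916 + 6696)) = √(-2551 + 13458) = √10907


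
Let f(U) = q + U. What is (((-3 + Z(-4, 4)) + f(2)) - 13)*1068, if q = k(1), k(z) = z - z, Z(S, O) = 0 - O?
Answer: -19224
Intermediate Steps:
Z(S, O) = -O
k(z) = 0
q = 0
f(U) = U (f(U) = 0 + U = U)
(((-3 + Z(-4, 4)) + f(2)) - 13)*1068 = (((-3 - 1*4) + 2) - 13)*1068 = (((-3 - 4) + 2) - 13)*1068 = ((-7 + 2) - 13)*1068 = (-5 - 13)*1068 = -18*1068 = -19224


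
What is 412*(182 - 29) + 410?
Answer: 63446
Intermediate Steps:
412*(182 - 29) + 410 = 412*153 + 410 = 63036 + 410 = 63446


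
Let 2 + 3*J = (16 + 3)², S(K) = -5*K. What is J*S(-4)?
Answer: 7180/3 ≈ 2393.3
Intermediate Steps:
J = 359/3 (J = -⅔ + (16 + 3)²/3 = -⅔ + (⅓)*19² = -⅔ + (⅓)*361 = -⅔ + 361/3 = 359/3 ≈ 119.67)
J*S(-4) = 359*(-5*(-4))/3 = (359/3)*20 = 7180/3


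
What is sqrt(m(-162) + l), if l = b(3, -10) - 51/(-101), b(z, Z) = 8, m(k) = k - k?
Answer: sqrt(86759)/101 ≈ 2.9163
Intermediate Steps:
m(k) = 0
l = 859/101 (l = 8 - 51/(-101) = 8 - 51*(-1/101) = 8 + 51/101 = 859/101 ≈ 8.5049)
sqrt(m(-162) + l) = sqrt(0 + 859/101) = sqrt(859/101) = sqrt(86759)/101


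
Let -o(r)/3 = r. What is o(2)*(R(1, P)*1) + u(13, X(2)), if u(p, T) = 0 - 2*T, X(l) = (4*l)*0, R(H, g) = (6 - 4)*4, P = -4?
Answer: -48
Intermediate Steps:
R(H, g) = 8 (R(H, g) = 2*4 = 8)
o(r) = -3*r
X(l) = 0
u(p, T) = -2*T
o(2)*(R(1, P)*1) + u(13, X(2)) = (-3*2)*(8*1) - 2*0 = -6*8 + 0 = -48 + 0 = -48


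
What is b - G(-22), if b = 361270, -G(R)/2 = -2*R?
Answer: 361358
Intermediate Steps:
G(R) = 4*R (G(R) = -(-4)*R = 4*R)
b - G(-22) = 361270 - 4*(-22) = 361270 - 1*(-88) = 361270 + 88 = 361358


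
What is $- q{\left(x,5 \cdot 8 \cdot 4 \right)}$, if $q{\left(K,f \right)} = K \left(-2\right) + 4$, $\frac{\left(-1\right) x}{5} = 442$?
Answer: $-4424$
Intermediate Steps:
$x = -2210$ ($x = \left(-5\right) 442 = -2210$)
$q{\left(K,f \right)} = 4 - 2 K$ ($q{\left(K,f \right)} = - 2 K + 4 = 4 - 2 K$)
$- q{\left(x,5 \cdot 8 \cdot 4 \right)} = - (4 - -4420) = - (4 + 4420) = \left(-1\right) 4424 = -4424$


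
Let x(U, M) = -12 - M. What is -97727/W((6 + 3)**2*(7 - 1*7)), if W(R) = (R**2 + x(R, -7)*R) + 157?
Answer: -97727/157 ≈ -622.46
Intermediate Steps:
W(R) = 157 + R**2 - 5*R (W(R) = (R**2 + (-12 - 1*(-7))*R) + 157 = (R**2 + (-12 + 7)*R) + 157 = (R**2 - 5*R) + 157 = 157 + R**2 - 5*R)
-97727/W((6 + 3)**2*(7 - 1*7)) = -97727/(157 + ((6 + 3)**2*(7 - 1*7))**2 - 5*(6 + 3)**2*(7 - 1*7)) = -97727/(157 + (9**2*(7 - 7))**2 - 5*9**2*(7 - 7)) = -97727/(157 + (81*0)**2 - 405*0) = -97727/(157 + 0**2 - 5*0) = -97727/(157 + 0 + 0) = -97727/157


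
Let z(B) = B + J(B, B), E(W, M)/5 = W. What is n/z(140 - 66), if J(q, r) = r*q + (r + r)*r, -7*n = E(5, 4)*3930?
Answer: -49125/57757 ≈ -0.85055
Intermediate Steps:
E(W, M) = 5*W
n = -98250/7 (n = -5*5*3930/7 = -25*3930/7 = -⅐*98250 = -98250/7 ≈ -14036.)
J(q, r) = 2*r² + q*r (J(q, r) = q*r + (2*r)*r = q*r + 2*r² = 2*r² + q*r)
z(B) = B + 3*B² (z(B) = B + B*(B + 2*B) = B + B*(3*B) = B + 3*B²)
n/z(140 - 66) = -98250*1/((1 + 3*(140 - 66))*(140 - 66))/7 = -98250*1/(74*(1 + 3*74))/7 = -98250*1/(74*(1 + 222))/7 = -98250/(7*(74*223)) = -98250/7/16502 = -98250/7*1/16502 = -49125/57757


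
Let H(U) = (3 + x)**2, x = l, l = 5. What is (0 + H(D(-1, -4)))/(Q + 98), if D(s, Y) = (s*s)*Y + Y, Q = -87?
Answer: 64/11 ≈ 5.8182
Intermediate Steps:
x = 5
D(s, Y) = Y + Y*s**2 (D(s, Y) = s**2*Y + Y = Y*s**2 + Y = Y + Y*s**2)
H(U) = 64 (H(U) = (3 + 5)**2 = 8**2 = 64)
(0 + H(D(-1, -4)))/(Q + 98) = (0 + 64)/(-87 + 98) = 64/11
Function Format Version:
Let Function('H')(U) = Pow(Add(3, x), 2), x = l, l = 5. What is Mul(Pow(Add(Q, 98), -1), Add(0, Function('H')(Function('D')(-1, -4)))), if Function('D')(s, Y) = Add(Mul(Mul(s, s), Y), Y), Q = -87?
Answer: Rational(64, 11) ≈ 5.8182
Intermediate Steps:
x = 5
Function('D')(s, Y) = Add(Y, Mul(Y, Pow(s, 2))) (Function('D')(s, Y) = Add(Mul(Pow(s, 2), Y), Y) = Add(Mul(Y, Pow(s, 2)), Y) = Add(Y, Mul(Y, Pow(s, 2))))
Function('H')(U) = 64 (Function('H')(U) = Pow(Add(3, 5), 2) = Pow(8, 2) = 64)
Mul(Pow(Add(Q, 98), -1), Add(0, Function('H')(Function('D')(-1, -4)))) = Mul(Pow(Add(-87, 98), -1), Add(0, 64)) = Mul(Pow(11, -1), 64) = Mul(Rational(1, 11), 64) = Rational(64, 11)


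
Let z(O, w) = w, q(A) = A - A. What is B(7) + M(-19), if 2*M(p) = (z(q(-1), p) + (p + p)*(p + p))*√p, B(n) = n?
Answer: 7 + 1425*I*√19/2 ≈ 7.0 + 3105.7*I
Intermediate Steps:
q(A) = 0
M(p) = √p*(p + 4*p²)/2 (M(p) = ((p + (p + p)*(p + p))*√p)/2 = ((p + (2*p)*(2*p))*√p)/2 = ((p + 4*p²)*√p)/2 = (√p*(p + 4*p²))/2 = √p*(p + 4*p²)/2)
B(7) + M(-19) = 7 + (-19)^(3/2)*(1 + 4*(-19))/2 = 7 + (-19*I*√19)*(1 - 76)/2 = 7 + (½)*(-19*I*√19)*(-75) = 7 + 1425*I*√19/2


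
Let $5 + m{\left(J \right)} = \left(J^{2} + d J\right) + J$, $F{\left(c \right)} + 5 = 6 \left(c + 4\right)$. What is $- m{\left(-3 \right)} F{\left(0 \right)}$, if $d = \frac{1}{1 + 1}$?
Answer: $\frac{19}{2} \approx 9.5$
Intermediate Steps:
$d = \frac{1}{2} \approx 0.5$
$F{\left(c \right)} = 19 + 6 c$ ($F{\left(c \right)} = -5 + 6 \left(c + 4\right) = -5 + 6 \left(4 + c\right) = -5 + \left(24 + 6 c\right) = 19 + 6 c$)
$m{\left(J \right)} = -5 + J^{2} + \frac{3 J}{2}$ ($m{\left(J \right)} = -5 + \left(\left(J^{2} + \frac{J}{2}\right) + J\right) = -5 + \left(J^{2} + \frac{3 J}{2}\right) = -5 + J^{2} + \frac{3 J}{2}$)
$- m{\left(-3 \right)} F{\left(0 \right)} = - (-5 + \left(-3\right)^{2} + \frac{3}{2} \left(-3\right)) \left(19 + 6 \cdot 0\right) = - (-5 + 9 - \frac{9}{2}) \left(19 + 0\right) = \left(-1\right) \left(- \frac{1}{2}\right) 19 = \frac{1}{2} \cdot 19 = \frac{19}{2}$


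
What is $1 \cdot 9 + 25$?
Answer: $34$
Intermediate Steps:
$1 \cdot 9 + 25 = 9 + 25 = 34$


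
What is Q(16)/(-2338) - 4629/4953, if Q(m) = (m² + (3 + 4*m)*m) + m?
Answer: -416177/275717 ≈ -1.5094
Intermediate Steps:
Q(m) = m + m² + m*(3 + 4*m) (Q(m) = (m² + m*(3 + 4*m)) + m = m + m² + m*(3 + 4*m))
Q(16)/(-2338) - 4629/4953 = (16*(4 + 5*16))/(-2338) - 4629/4953 = (16*(4 + 80))*(-1/2338) - 4629*1/4953 = (16*84)*(-1/2338) - 1543/1651 = 1344*(-1/2338) - 1543/1651 = -96/167 - 1543/1651 = -416177/275717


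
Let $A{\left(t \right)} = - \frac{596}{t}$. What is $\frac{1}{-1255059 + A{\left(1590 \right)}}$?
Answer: $- \frac{795}{997772203} \approx -7.9677 \cdot 10^{-7}$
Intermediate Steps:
$\frac{1}{-1255059 + A{\left(1590 \right)}} = \frac{1}{-1255059 - \frac{596}{1590}} = \frac{1}{-1255059 - \frac{298}{795}} = \frac{1}{- \frac{997772203}{795}} = - \frac{795}{997772203}$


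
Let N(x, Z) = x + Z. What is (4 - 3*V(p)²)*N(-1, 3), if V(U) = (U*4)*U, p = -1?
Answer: -88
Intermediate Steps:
V(U) = 4*U² (V(U) = (4*U)*U = 4*U²)
N(x, Z) = Z + x
(4 - 3*V(p)²)*N(-1, 3) = (4 - 3*(4*(-1)²)²)*(3 - 1) = (4 - 3*(4*1)²)*2 = (4 - 3*4²)*2 = (4 - 3*16)*2 = (4 - 1*48)*2 = (4 - 48)*2 = -44*2 = -88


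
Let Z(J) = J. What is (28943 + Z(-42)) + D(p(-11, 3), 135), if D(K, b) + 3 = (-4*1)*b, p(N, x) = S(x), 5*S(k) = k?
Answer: 28358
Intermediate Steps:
S(k) = k/5
p(N, x) = x/5
D(K, b) = -3 - 4*b (D(K, b) = -3 + (-4*1)*b = -3 - 4*b)
(28943 + Z(-42)) + D(p(-11, 3), 135) = (28943 - 42) + (-3 - 4*135) = 28901 + (-3 - 540) = 28901 - 543 = 28358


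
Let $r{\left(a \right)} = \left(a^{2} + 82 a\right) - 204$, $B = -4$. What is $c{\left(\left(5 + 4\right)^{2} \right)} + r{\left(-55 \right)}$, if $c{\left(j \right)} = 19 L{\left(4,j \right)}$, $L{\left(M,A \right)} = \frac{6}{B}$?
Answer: $- \frac{3435}{2} \approx -1717.5$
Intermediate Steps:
$L{\left(M,A \right)} = - \frac{3}{2}$ ($L{\left(M,A \right)} = \frac{6}{-4} = 6 \left(- \frac{1}{4}\right) = - \frac{3}{2}$)
$r{\left(a \right)} = -204 + a^{2} + 82 a$
$c{\left(j \right)} = - \frac{57}{2}$ ($c{\left(j \right)} = 19 \left(- \frac{3}{2}\right) = - \frac{57}{2}$)
$c{\left(\left(5 + 4\right)^{2} \right)} + r{\left(-55 \right)} = - \frac{57}{2} + \left(-204 + \left(-55\right)^{2} + 82 \left(-55\right)\right) = - \frac{57}{2} - 1689 = - \frac{3435}{2}$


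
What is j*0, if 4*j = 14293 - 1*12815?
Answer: 0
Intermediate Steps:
j = 739/2 (j = (14293 - 1*12815)/4 = (14293 - 12815)/4 = (¼)*1478 = 739/2 ≈ 369.50)
j*0 = (739/2)*0 = 0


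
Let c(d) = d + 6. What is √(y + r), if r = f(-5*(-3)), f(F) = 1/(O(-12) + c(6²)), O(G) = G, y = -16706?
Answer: I*√15035370/30 ≈ 129.25*I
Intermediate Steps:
c(d) = 6 + d
f(F) = 1/30 (f(F) = 1/(-12 + (6 + 6²)) = 1/(-12 + (6 + 36)) = 1/(-12 + 42) = 1/30)
r = 1/30 ≈ 0.033333
√(y + r) = √(-16706 + 1/30) = √(-501179/30) = I*√15035370/30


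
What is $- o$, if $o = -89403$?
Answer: $89403$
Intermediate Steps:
$- o = \left(-1\right) \left(-89403\right) = 89403$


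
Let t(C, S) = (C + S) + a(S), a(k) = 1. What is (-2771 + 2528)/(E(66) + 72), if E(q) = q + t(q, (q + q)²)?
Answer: -243/17629 ≈ -0.013784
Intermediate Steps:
t(C, S) = 1 + C + S (t(C, S) = (C + S) + 1 = 1 + C + S)
E(q) = 1 + 2*q + 4*q² (E(q) = q + (1 + q + (q + q)²) = q + (1 + q + (2*q)²) = q + (1 + q + 4*q²) = 1 + 2*q + 4*q²)
(-2771 + 2528)/(E(66) + 72) = (-2771 + 2528)/((1 + 2*66 + 4*66²) + 72) = -243/((1 + 132 + 4*4356) + 72) = -243/((1 + 132 + 17424) + 72) = -243/(17557 + 72) = -243/17629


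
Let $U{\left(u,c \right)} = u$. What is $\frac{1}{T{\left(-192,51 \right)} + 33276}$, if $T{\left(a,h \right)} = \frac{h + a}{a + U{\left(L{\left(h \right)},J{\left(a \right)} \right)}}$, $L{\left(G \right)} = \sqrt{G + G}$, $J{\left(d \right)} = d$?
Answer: $\frac{2892008}{96236587919} - \frac{\sqrt{102}}{288709763757} \approx 3.0051 \cdot 10^{-5}$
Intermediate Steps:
$L{\left(G \right)} = \sqrt{2} \sqrt{G}$ ($L{\left(G \right)} = \sqrt{2 G} = \sqrt{2} \sqrt{G}$)
$T{\left(a,h \right)} = \frac{a + h}{a + \sqrt{2} \sqrt{h}}$ ($T{\left(a,h \right)} = \frac{h + a}{a + \sqrt{2} \sqrt{h}} = \frac{a + h}{a + \sqrt{2} \sqrt{h}}$)
$\frac{1}{T{\left(-192,51 \right)} + 33276} = \frac{1}{\frac{-192 + 51}{-192 + \sqrt{2} \sqrt{51}} + 33276} = \frac{1}{\frac{1}{-192 + \sqrt{102}} \left(-141\right) + 33276} = \frac{1}{- \frac{141}{-192 + \sqrt{102}} + 33276} = \frac{1}{33276 - \frac{141}{-192 + \sqrt{102}}}$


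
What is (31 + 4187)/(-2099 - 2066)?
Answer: -4218/4165 ≈ -1.0127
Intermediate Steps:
(31 + 4187)/(-2099 - 2066) = 4218/(-4165) = 4218*(-1/4165) = -4218/4165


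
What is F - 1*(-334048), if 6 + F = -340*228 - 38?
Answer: 256484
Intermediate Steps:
F = -77564 (F = -6 + (-340*228 - 38) = -6 + (-77520 - 38) = -6 - 77558 = -77564)
F - 1*(-334048) = -77564 - 1*(-334048) = -77564 + 334048 = 256484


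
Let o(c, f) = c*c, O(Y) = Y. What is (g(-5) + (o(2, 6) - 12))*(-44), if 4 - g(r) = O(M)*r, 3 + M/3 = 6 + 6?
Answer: -5764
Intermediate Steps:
M = 27 (M = -9 + 3*(6 + 6) = -9 + 3*12 = -9 + 36 = 27)
o(c, f) = c**2
g(r) = 4 - 27*r
(g(-5) + (o(2, 6) - 12))*(-44) = ((4 - 27*(-5)) + (2**2 - 12))*(-44) = ((4 + 135) + (4 - 12))*(-44) = (139 - 8)*(-44) = 131*(-44) = -5764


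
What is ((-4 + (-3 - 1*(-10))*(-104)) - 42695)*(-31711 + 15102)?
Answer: 721279043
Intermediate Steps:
((-4 + (-3 - 1*(-10))*(-104)) - 42695)*(-31711 + 15102) = ((-4 + (-3 + 10)*(-104)) - 42695)*(-16609) = ((-4 + 7*(-104)) - 42695)*(-16609) = ((-4 - 728) - 42695)*(-16609) = (-732 - 42695)*(-16609) = -43427*(-16609) = 721279043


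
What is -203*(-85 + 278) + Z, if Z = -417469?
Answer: -456648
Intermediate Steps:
-203*(-85 + 278) + Z = -203*(-85 + 278) - 417469 = -203*193 - 417469 = -39179 - 417469 = -456648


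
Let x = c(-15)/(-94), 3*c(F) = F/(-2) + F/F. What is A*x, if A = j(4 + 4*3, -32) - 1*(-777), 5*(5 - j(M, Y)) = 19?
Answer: -22049/940 ≈ -23.456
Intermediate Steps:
c(F) = ⅓ - F/6 (c(F) = (F/(-2) + F/F)/3 = (F*(-½) + 1)/3 = (-F/2 + 1)/3 = (1 - F/2)/3 = ⅓ - F/6)
j(M, Y) = 6/5 (j(M, Y) = 5 - ⅕*19 = 5 - 19/5 = 6/5)
A = 3891/5 (A = 6/5 - 1*(-777) = 6/5 + 777 = 3891/5 ≈ 778.20)
x = -17/564 (x = (⅓ - ⅙*(-15))/(-94) = (⅓ + 5/2)*(-1/94) = (17/6)*(-1/94) = -17/564 ≈ -0.030142)
A*x = (3891/5)*(-17/564) = -22049/940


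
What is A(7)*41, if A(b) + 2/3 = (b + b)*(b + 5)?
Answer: 20582/3 ≈ 6860.7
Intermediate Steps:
A(b) = -2/3 + 2*b*(5 + b) (A(b) = -2/3 + (b + b)*(b + 5) = -2/3 + (2*b)*(5 + b) = -2/3 + 2*b*(5 + b))
A(7)*41 = (-2/3 + 2*7**2 + 10*7)*41 = (-2/3 + 2*49 + 70)*41 = (-2/3 + 98 + 70)*41 = (502/3)*41 = 20582/3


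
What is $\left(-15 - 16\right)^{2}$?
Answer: $961$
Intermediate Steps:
$\left(-15 - 16\right)^{2} = \left(-31\right)^{2} = 961$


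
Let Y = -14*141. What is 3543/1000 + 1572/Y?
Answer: 903647/329000 ≈ 2.7466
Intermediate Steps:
Y = -1974
3543/1000 + 1572/Y = 3543/1000 + 1572/(-1974) = 3543*(1/1000) + 1572*(-1/1974) = 3543/1000 - 262/329 = 903647/329000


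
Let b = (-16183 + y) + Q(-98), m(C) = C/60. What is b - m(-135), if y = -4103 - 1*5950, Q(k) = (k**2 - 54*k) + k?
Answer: -45743/4 ≈ -11436.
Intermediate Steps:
Q(k) = k**2 - 53*k
m(C) = C/60 (m(C) = C*(1/60) = C/60)
y = -10053 (y = -4103 - 5950 = -10053)
b = -11438 (b = (-16183 - 10053) - 98*(-53 - 98) = -26236 - 98*(-151) = -26236 + 14798 = -11438)
b - m(-135) = -11438 - (-135)/60 = -11438 - 1*(-9/4) = -11438 + 9/4 = -45743/4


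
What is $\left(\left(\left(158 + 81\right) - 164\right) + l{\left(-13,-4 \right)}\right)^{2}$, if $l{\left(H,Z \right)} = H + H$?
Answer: $2401$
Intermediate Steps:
$l{\left(H,Z \right)} = 2 H$
$\left(\left(\left(158 + 81\right) - 164\right) + l{\left(-13,-4 \right)}\right)^{2} = \left(\left(\left(158 + 81\right) - 164\right) + 2 \left(-13\right)\right)^{2} = \left(\left(239 - 164\right) - 26\right)^{2} = \left(75 - 26\right)^{2} = 49^{2} = 2401$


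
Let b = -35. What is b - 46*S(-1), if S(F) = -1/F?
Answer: -81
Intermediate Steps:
b - 46*S(-1) = -35 - (-46)/(-1) = -35 - (-46)*(-1) = -35 - 46*1 = -35 - 46 = -81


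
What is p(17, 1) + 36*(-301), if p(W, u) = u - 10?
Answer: -10845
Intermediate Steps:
p(W, u) = -10 + u
p(17, 1) + 36*(-301) = (-10 + 1) + 36*(-301) = -9 - 10836 = -10845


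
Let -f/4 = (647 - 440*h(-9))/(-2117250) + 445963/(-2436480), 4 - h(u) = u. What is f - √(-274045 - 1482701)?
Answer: 10353943319/14329548000 - 3*I*√195194 ≈ 0.72256 - 1325.4*I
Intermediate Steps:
h(u) = 4 - u
f = 10353943319/14329548000 (f = -4*((647 - 440*(4 - 1*(-9)))/(-2117250) + 445963/(-2436480)) = -4*((647 - 440*(4 + 9))*(-1/2117250) + 445963*(-1/2436480)) = -4*((647 - 440*13)*(-1/2117250) - 445963/2436480) = -4*((647 - 5720)*(-1/2117250) - 445963/2436480) = -4*(-5073*(-1/2117250) - 445963/2436480) = -4*(1691/705750 - 445963/2436480) = -4*(-10353943319/57318192000) = 10353943319/14329548000 ≈ 0.72256)
f - √(-274045 - 1482701) = 10353943319/14329548000 - √(-274045 - 1482701) = 10353943319/14329548000 - √(-1756746) = 10353943319/14329548000 - 3*I*√195194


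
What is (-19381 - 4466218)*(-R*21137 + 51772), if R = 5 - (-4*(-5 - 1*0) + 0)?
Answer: -1654410022373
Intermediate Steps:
R = -15 (R = 5 - (-4*(-5 + 0) + 0) = 5 - (-4*(-5) + 0) = 5 - (20 + 0) = 5 - 1*20 = 5 - 20 = -15)
(-19381 - 4466218)*(-R*21137 + 51772) = (-19381 - 4466218)*(-1*(-15)*21137 + 51772) = -4485599*(15*21137 + 51772) = -4485599*(317055 + 51772) = -4485599*368827 = -1654410022373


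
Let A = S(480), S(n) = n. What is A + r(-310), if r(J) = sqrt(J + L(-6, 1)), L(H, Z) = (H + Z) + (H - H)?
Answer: 480 + 3*I*sqrt(35) ≈ 480.0 + 17.748*I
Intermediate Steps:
L(H, Z) = H + Z (L(H, Z) = (H + Z) + 0 = H + Z)
r(J) = sqrt(-5 + J) (r(J) = sqrt(J + (-6 + 1)) = sqrt(J - 5) = sqrt(-5 + J))
A = 480
A + r(-310) = 480 + sqrt(-5 - 310) = 480 + sqrt(-315) = 480 + 3*I*sqrt(35)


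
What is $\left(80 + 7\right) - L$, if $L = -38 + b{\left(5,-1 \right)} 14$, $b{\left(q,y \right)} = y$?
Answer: $139$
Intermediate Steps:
$L = -52$ ($L = -38 - 14 = -52$)
$\left(80 + 7\right) - L = \left(80 + 7\right) - -52 = 87 + 52 = 139$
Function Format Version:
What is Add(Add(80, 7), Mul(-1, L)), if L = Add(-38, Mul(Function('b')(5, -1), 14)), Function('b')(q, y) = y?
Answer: 139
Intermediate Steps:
L = -52 (L = Add(-38, Mul(-1, 14)) = Add(-38, -14) = -52)
Add(Add(80, 7), Mul(-1, L)) = Add(Add(80, 7), Mul(-1, -52)) = Add(87, 52) = 139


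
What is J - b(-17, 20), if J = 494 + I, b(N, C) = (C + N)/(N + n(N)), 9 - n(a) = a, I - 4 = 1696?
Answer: 6581/3 ≈ 2193.7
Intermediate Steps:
I = 1700 (I = 4 + 1696 = 1700)
n(a) = 9 - a
b(N, C) = C/9 + N/9 (b(N, C) = (C + N)/(N + (9 - N)) = (C + N)/9 = (C + N)*(1/9) = C/9 + N/9)
J = 2194 (J = 494 + 1700 = 2194)
J - b(-17, 20) = 2194 - ((1/9)*20 + (1/9)*(-17)) = 2194 - (20/9 - 17/9) = 2194 - 1*1/3 = 2194 - 1/3 = 6581/3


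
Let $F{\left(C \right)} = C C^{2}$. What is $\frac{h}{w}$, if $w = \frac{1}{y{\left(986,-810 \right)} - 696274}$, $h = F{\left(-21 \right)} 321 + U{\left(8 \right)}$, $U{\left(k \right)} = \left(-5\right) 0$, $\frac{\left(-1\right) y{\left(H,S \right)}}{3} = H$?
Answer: $2078663604192$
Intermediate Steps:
$y{\left(H,S \right)} = - 3 H$
$U{\left(k \right)} = 0$
$F{\left(C \right)} = C^{3}$
$h = -2972781$ ($h = \left(-21\right)^{3} \cdot 321 + 0 = \left(-9261\right) 321 + 0 = -2972781 + 0 = -2972781$)
$w = - \frac{1}{699232}$ ($w = \frac{1}{\left(-3\right) 986 - 696274} = \frac{1}{-2958 - 696274} = \frac{1}{-699232} = - \frac{1}{699232} \approx -1.4301 \cdot 10^{-6}$)
$\frac{h}{w} = - \frac{2972781}{- \frac{1}{699232}} = \left(-2972781\right) \left(-699232\right) = 2078663604192$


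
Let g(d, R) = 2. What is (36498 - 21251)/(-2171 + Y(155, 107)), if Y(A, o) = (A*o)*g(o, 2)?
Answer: 15247/30999 ≈ 0.49185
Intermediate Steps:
Y(A, o) = 2*A*o (Y(A, o) = (A*o)*2 = 2*A*o)
(36498 - 21251)/(-2171 + Y(155, 107)) = (36498 - 21251)/(-2171 + 2*155*107) = 15247/(-2171 + 33170) = 15247/30999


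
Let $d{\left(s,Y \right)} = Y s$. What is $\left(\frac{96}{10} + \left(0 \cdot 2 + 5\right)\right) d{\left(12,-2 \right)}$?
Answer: $- \frac{1752}{5} \approx -350.4$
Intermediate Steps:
$\left(\frac{96}{10} + \left(0 \cdot 2 + 5\right)\right) d{\left(12,-2 \right)} = \left(\frac{96}{10} + \left(0 \cdot 2 + 5\right)\right) \left(\left(-2\right) 12\right) = \left(96 \cdot \frac{1}{10} + \left(0 + 5\right)\right) \left(-24\right) = \left(\frac{48}{5} + 5\right) \left(-24\right) = \frac{73}{5} \left(-24\right) = - \frac{1752}{5}$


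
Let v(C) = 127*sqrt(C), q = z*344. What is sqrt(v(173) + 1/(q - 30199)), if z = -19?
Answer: sqrt(-36735 + 171381448575*sqrt(173))/36735 ≈ 40.871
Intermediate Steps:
q = -6536 (q = -19*344 = -6536)
sqrt(v(173) + 1/(q - 30199)) = sqrt(127*sqrt(173) + 1/(-6536 - 30199)) = sqrt(127*sqrt(173) + 1/(-36735)) = sqrt(127*sqrt(173) - 1/36735) = sqrt(-1/36735 + 127*sqrt(173))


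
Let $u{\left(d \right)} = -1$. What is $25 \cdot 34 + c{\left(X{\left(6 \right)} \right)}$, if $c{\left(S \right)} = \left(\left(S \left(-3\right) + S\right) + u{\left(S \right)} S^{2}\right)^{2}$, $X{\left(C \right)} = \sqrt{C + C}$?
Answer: $1042 + 96 \sqrt{3} \approx 1208.3$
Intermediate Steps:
$X{\left(C \right)} = \sqrt{2} \sqrt{C}$ ($X{\left(C \right)} = \sqrt{2 C} = \sqrt{2} \sqrt{C}$)
$c{\left(S \right)} = \left(- S^{2} - 2 S\right)^{2}$ ($c{\left(S \right)} = \left(\left(S \left(-3\right) + S\right) - S^{2}\right)^{2} = \left(\left(- 3 S + S\right) - S^{2}\right)^{2} = \left(- 2 S - S^{2}\right)^{2} = \left(- S^{2} - 2 S\right)^{2}$)
$25 \cdot 34 + c{\left(X{\left(6 \right)} \right)} = 25 \cdot 34 + \left(\sqrt{2} \sqrt{6}\right)^{2} \left(2 + \sqrt{2} \sqrt{6}\right)^{2} = 850 + \left(2 \sqrt{3}\right)^{2} \left(2 + 2 \sqrt{3}\right)^{2} = 850 + 12 \left(2 + 2 \sqrt{3}\right)^{2}$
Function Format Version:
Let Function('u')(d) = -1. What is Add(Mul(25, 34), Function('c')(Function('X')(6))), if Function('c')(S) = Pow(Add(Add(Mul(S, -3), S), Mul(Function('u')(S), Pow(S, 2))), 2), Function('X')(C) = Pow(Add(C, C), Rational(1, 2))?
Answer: Add(1042, Mul(96, Pow(3, Rational(1, 2)))) ≈ 1208.3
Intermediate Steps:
Function('X')(C) = Mul(Pow(2, Rational(1, 2)), Pow(C, Rational(1, 2))) (Function('X')(C) = Pow(Mul(2, C), Rational(1, 2)) = Mul(Pow(2, Rational(1, 2)), Pow(C, Rational(1, 2))))
Function('c')(S) = Pow(Add(Mul(-1, Pow(S, 2)), Mul(-2, S)), 2) (Function('c')(S) = Pow(Add(Add(Mul(S, -3), S), Mul(-1, Pow(S, 2))), 2) = Pow(Add(Add(Mul(-3, S), S), Mul(-1, Pow(S, 2))), 2) = Pow(Add(Mul(-2, S), Mul(-1, Pow(S, 2))), 2) = Pow(Add(Mul(-1, Pow(S, 2)), Mul(-2, S)), 2))
Add(Mul(25, 34), Function('c')(Function('X')(6))) = Add(Mul(25, 34), Mul(Pow(Mul(Pow(2, Rational(1, 2)), Pow(6, Rational(1, 2))), 2), Pow(Add(2, Mul(Pow(2, Rational(1, 2)), Pow(6, Rational(1, 2)))), 2))) = Add(850, Mul(Pow(Mul(2, Pow(3, Rational(1, 2))), 2), Pow(Add(2, Mul(2, Pow(3, Rational(1, 2)))), 2))) = Add(850, Mul(12, Pow(Add(2, Mul(2, Pow(3, Rational(1, 2)))), 2)))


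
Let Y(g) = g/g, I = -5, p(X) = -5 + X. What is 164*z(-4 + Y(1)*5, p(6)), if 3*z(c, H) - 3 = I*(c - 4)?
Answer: 984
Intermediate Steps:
Y(g) = 1
z(c, H) = 23/3 - 5*c/3 (z(c, H) = 1 + (-5*(c - 4))/3 = 1 + (-5*(-4 + c))/3 = 1 + (20 - 5*c)/3 = 1 + (20/3 - 5*c/3) = 23/3 - 5*c/3)
164*z(-4 + Y(1)*5, p(6)) = 164*(23/3 - 5*(-4 + 1*5)/3) = 164*(23/3 - 5*(-4 + 5)/3) = 164*(23/3 - 5/3*1) = 164*(23/3 - 5/3) = 164*6 = 984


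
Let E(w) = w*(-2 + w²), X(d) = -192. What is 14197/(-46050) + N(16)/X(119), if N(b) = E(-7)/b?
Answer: -1581263/7859200 ≈ -0.20120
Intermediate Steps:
N(b) = -329/b (N(b) = (-7*(-2 + (-7)²))/b = (-7*(-2 + 49))/b = (-7*47)/b = -329/b)
14197/(-46050) + N(16)/X(119) = 14197/(-46050) - 329/16/(-192) = 14197*(-1/46050) - 329*1/16*(-1/192) = -14197/46050 - 329/16*(-1/192) = -14197/46050 + 329/3072 = -1581263/7859200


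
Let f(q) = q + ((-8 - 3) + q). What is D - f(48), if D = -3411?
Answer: -3496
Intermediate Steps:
f(q) = -11 + 2*q (f(q) = q + (-11 + q) = -11 + 2*q)
D - f(48) = -3411 - (-11 + 2*48) = -3411 - (-11 + 96) = -3411 - 1*85 = -3411 - 85 = -3496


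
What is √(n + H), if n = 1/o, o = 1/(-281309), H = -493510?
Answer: 3*I*√86091 ≈ 880.24*I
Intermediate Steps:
o = -1/281309 ≈ -3.5548e-6
n = -281309 (n = 1/(-1/281309) = -281309)
√(n + H) = √(-281309 - 493510) = √(-774819) = 3*I*√86091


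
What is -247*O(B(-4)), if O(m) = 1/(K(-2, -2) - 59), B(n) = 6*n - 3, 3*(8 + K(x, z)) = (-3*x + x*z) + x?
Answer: 741/193 ≈ 3.8394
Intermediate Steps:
K(x, z) = -8 - 2*x/3 + x*z/3 (K(x, z) = -8 + ((-3*x + x*z) + x)/3 = -8 + (-2*x + x*z)/3 = -8 + (-2*x/3 + x*z/3) = -8 - 2*x/3 + x*z/3)
B(n) = -3 + 6*n
O(m) = -3/193 (O(m) = 1/((-8 - ⅔*(-2) + (⅓)*(-2)*(-2)) - 59) = 1/((-8 + 4/3 + 4/3) - 59) = 1/(-16/3 - 59) = 1/(-193/3) = -3/193)
-247*O(B(-4)) = -247*(-3/193) = 741/193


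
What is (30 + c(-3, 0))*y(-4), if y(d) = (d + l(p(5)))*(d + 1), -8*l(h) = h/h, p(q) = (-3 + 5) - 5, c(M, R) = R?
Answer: 1485/4 ≈ 371.25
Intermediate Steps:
p(q) = -3 (p(q) = 2 - 5 = -3)
l(h) = -1/8 (l(h) = -h/(8*h) = -1/8*1 = -1/8)
y(d) = (1 + d)*(-1/8 + d) (y(d) = (d - 1/8)*(d + 1) = (-1/8 + d)*(1 + d) = (1 + d)*(-1/8 + d))
(30 + c(-3, 0))*y(-4) = (30 + 0)*(-1/8 + (-4)**2 + (7/8)*(-4)) = 30*(-1/8 + 16 - 7/2) = 30*(99/8) = 1485/4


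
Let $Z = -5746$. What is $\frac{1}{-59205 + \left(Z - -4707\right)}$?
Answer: $- \frac{1}{60244} \approx -1.6599 \cdot 10^{-5}$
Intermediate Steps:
$\frac{1}{-59205 + \left(Z - -4707\right)} = \frac{1}{-59205 - 1039} = \frac{1}{-60244} = - \frac{1}{60244}$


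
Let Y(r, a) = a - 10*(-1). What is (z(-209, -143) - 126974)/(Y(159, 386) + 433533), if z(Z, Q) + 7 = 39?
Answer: -42314/144643 ≈ -0.29254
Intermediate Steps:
z(Z, Q) = 32 (z(Z, Q) = -7 + 39 = 32)
Y(r, a) = 10 + a (Y(r, a) = a + 10 = 10 + a)
(z(-209, -143) - 126974)/(Y(159, 386) + 433533) = (32 - 126974)/((10 + 386) + 433533) = -126942/(396 + 433533) = -126942/433929 = -126942*1/433929 = -42314/144643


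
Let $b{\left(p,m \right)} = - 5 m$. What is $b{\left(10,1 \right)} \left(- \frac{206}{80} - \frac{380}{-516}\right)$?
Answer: $\frac{9487}{1032} \approx 9.1928$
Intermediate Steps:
$b{\left(10,1 \right)} \left(- \frac{206}{80} - \frac{380}{-516}\right) = \left(-5\right) 1 \left(- \frac{206}{80} - \frac{380}{-516}\right) = - 5 \left(\left(-206\right) \frac{1}{80} - - \frac{95}{129}\right) = - 5 \left(- \frac{103}{40} + \frac{95}{129}\right) = \left(-5\right) \left(- \frac{9487}{5160}\right) = \frac{9487}{1032}$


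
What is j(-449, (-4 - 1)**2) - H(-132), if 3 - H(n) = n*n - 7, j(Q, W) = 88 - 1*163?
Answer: 17339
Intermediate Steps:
j(Q, W) = -75 (j(Q, W) = 88 - 163 = -75)
H(n) = 10 - n**2 (H(n) = 3 - (n*n - 7) = 3 - (n**2 - 7) = 3 - (-7 + n**2) = 3 + (7 - n**2) = 10 - n**2)
j(-449, (-4 - 1)**2) - H(-132) = -75 - (10 - 1*(-132)**2) = -75 - (10 - 1*17424) = -75 - (10 - 17424) = -75 - 1*(-17414) = -75 + 17414 = 17339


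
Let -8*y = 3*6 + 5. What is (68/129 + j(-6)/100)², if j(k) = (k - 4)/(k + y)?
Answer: 607918336/2097182025 ≈ 0.28987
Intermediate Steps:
y = -23/8 (y = -(3*6 + 5)/8 = -(18 + 5)/8 = -⅛*23 = -23/8 ≈ -2.8750)
j(k) = (-4 + k)/(-23/8 + k) (j(k) = (k - 4)/(k - 23/8) = (-4 + k)/(-23/8 + k))
(68/129 + j(-6)/100)² = (68/129 + (8*(-4 - 6)/(-23 + 8*(-6)))/100)² = (68*(1/129) + (8*(-10)/(-23 - 48))*(1/100))² = (68/129 + (8*(-10)/(-71))*(1/100))² = (68/129 + (8*(-1/71)*(-10))*(1/100))² = (68/129 + (80/71)*(1/100))² = (68/129 + 4/355)² = (24656/45795)² = 607918336/2097182025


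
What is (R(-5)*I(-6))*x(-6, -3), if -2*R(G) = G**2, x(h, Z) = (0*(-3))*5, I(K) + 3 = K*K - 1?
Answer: 0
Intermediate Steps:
I(K) = -4 + K**2 (I(K) = -3 + (K*K - 1) = -3 + (K**2 - 1) = -3 + (-1 + K**2) = -4 + K**2)
x(h, Z) = 0 (x(h, Z) = 0*5 = 0)
R(G) = -G**2/2
(R(-5)*I(-6))*x(-6, -3) = ((-1/2*(-5)**2)*(-4 + (-6)**2))*0 = ((-1/2*25)*(-4 + 36))*0 = -25/2*32*0 = -400*0 = 0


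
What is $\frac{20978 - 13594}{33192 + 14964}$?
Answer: $\frac{1846}{12039} \approx 0.15334$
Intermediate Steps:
$\frac{20978 - 13594}{33192 + 14964} = \frac{7384}{48156} = 7384 \cdot \frac{1}{48156} = \frac{1846}{12039}$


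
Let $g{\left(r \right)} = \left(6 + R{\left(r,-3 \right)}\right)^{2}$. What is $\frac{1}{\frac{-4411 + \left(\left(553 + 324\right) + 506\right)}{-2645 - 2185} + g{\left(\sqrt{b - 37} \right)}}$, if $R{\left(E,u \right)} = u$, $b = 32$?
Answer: $\frac{2415}{23249} \approx 0.10388$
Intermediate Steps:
$g{\left(r \right)} = 9$ ($g{\left(r \right)} = \left(6 - 3\right)^{2} = 3^{2} = 9$)
$\frac{1}{\frac{-4411 + \left(\left(553 + 324\right) + 506\right)}{-2645 - 2185} + g{\left(\sqrt{b - 37} \right)}} = \frac{1}{\frac{-4411 + \left(\left(553 + 324\right) + 506\right)}{-2645 - 2185} + 9} = \frac{1}{\frac{-4411 + \left(877 + 506\right)}{-4830} + 9} = \frac{1}{\left(-4411 + 1383\right) \left(- \frac{1}{4830}\right) + 9} = \frac{1}{\left(-3028\right) \left(- \frac{1}{4830}\right) + 9} = \frac{1}{\frac{1514}{2415} + 9} = \frac{1}{\frac{23249}{2415}} = \frac{2415}{23249}$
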